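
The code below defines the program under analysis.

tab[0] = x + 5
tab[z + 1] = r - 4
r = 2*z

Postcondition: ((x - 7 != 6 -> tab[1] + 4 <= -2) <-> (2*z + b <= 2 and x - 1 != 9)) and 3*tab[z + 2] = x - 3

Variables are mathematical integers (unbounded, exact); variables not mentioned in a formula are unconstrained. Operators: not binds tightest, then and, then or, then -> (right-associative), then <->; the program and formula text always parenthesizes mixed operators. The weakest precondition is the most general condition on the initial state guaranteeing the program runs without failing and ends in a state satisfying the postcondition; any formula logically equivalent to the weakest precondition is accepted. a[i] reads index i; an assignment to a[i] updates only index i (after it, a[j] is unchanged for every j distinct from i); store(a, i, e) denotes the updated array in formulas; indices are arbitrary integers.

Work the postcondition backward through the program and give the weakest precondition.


Working backward. After the program, the postcondition ((x - 7 != 6 -> tab[1] + 4 <= -2) <-> (2*z + b <= 2 and x - 1 != 9)) and 3*tab[z + 2] = x - 3 must hold; in canonical form it is ((x != 13 -> tab[1] <= -6) <-> (b + 2*z <= 2 and x != 10)) and 3*tab[z + 2] = x - 3.
Before r := 2*z: ((x != 13 -> tab[1] <= -6) <-> (b + 2*z <= 2 and x != 10)) and 3*tab[z + 2] = x - 3
Before tab[z + 1] := r - 4: ((x != 13 -> store(tab, z + 1, r - 4)[1] <= -6) <-> (b + 2*z <= 2 and x != 10)) and 3*store(tab, z + 1, r - 4)[z + 2] = x - 3
Before tab[0] := x + 5: ((x != 13 -> store(store(tab, 0, x + 5), z + 1, r - 4)[1] <= -6) <-> (b + 2*z <= 2 and x != 10)) and 3*store(store(tab, 0, x + 5), z + 1, r - 4)[z + 2] = x - 3
Answer: WP = ((x != 13 -> store(store(tab, 0, x + 5), z + 1, r - 4)[1] <= -6) <-> (b + 2*z <= 2 and x != 10)) and 3*store(store(tab, 0, x + 5), z + 1, r - 4)[z + 2] = x - 3


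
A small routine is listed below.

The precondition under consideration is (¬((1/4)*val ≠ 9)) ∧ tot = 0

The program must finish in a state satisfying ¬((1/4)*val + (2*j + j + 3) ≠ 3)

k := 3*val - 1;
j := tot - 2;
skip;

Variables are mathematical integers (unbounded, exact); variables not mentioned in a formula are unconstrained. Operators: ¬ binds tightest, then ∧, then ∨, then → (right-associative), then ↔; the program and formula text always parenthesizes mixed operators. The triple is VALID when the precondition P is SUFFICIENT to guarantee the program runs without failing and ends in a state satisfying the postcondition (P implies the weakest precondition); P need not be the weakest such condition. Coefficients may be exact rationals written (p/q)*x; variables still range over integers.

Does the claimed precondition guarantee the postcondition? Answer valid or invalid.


Working backward. After the program, the postcondition ¬((1/4)*val + (2*j + j + 3) ≠ 3) must hold; in canonical form it is ¬(3*j + (1/4)*val ≠ 0).
Before skip: ¬(3*j + (1/4)*val ≠ 0)
Before j := tot - 2: ¬(3*tot + (1/4)*val ≠ 6)
Before k := 3*val - 1: ¬(3*tot + (1/4)*val ≠ 6)
The weakest precondition is ¬(3*tot + (1/4)*val ≠ 6).
Check whether (¬((1/4)*val ≠ 9)) ∧ tot = 0 implies it.
Countermodel: at the initial state tot = 0, val = 36, the precondition holds but the weakest precondition fails.
Answer: invalid


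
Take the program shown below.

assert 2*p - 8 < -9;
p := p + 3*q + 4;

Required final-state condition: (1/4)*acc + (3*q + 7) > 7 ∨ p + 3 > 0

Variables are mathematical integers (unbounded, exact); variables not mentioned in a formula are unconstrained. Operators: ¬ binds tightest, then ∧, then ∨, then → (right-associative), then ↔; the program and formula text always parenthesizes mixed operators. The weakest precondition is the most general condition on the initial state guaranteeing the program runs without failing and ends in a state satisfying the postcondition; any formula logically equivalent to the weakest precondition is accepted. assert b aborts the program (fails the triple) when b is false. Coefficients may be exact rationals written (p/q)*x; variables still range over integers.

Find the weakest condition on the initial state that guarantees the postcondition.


Working backward. After the program, the postcondition (1/4)*acc + (3*q + 7) > 7 ∨ p + 3 > 0 must hold; in canonical form it is (1/4)*acc + 3*q > 0 ∨ p > -3.
Before p := p + 3*q + 4: (1/4)*acc + 3*q > 0 ∨ p + 3*q > -7
Before assert 2*p - 8 < -9: 2*p < -1 ∧ ((1/4)*acc + 3*q > 0 ∨ p + 3*q > -7)
Answer: WP = 2*p < -1 ∧ ((1/4)*acc + 3*q > 0 ∨ p + 3*q > -7)


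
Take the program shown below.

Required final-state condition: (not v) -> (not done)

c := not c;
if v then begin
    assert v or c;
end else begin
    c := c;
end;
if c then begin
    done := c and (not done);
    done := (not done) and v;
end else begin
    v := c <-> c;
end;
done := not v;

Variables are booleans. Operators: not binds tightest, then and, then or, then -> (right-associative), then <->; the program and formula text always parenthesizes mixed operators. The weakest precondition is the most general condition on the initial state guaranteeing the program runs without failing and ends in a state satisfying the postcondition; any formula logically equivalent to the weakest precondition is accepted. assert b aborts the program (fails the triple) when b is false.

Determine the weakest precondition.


Working backward. After the program, (not v) -> (not done) must hold.
Before done := not v: (not v) -> v
Then branch requires (not v) -> v; else branch requires true.
Before the if: c -> ((not v) -> v)
Then branch requires (v or c) and (c -> ((not v) -> v)); else branch requires c -> ((not v) -> v).
Before the if: (v -> ((v or c) and (c -> ((not v) -> v)))) and ((not v) -> (c -> ((not v) -> v)))
Before c := not c: (v -> ((v or (not c)) and ((not c) -> ((not v) -> v)))) and ((not v) -> ((not c) -> ((not v) -> v)))
Answer: WP = (v -> ((v or (not c)) and ((not c) -> ((not v) -> v)))) and ((not v) -> ((not c) -> ((not v) -> v)))


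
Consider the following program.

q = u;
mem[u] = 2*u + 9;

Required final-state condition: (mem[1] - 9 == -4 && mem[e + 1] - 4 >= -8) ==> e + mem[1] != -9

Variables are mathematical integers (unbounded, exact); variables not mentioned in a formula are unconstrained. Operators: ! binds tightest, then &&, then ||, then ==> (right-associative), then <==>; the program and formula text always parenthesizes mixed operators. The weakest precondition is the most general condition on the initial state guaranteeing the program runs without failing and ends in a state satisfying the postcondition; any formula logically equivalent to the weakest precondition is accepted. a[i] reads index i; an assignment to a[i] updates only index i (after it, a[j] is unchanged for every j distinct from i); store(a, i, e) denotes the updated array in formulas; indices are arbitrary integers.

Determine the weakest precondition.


Working backward. After the program, the postcondition (mem[1] - 9 == -4 && mem[e + 1] - 4 >= -8) ==> e + mem[1] != -9 must hold; in canonical form it is (mem[1] == 5 && mem[e + 1] >= -4) ==> mem[1] + e != -9.
Before mem[u] := 2*u + 9: (store(mem, u, 2*u + 9)[1] == 5 && store(mem, u, 2*u + 9)[e + 1] >= -4) ==> store(mem, u, 2*u + 9)[1] + e != -9
Before q := u: (store(mem, u, 2*u + 9)[1] == 5 && store(mem, u, 2*u + 9)[e + 1] >= -4) ==> store(mem, u, 2*u + 9)[1] + e != -9
Answer: WP = (store(mem, u, 2*u + 9)[1] == 5 && store(mem, u, 2*u + 9)[e + 1] >= -4) ==> store(mem, u, 2*u + 9)[1] + e != -9


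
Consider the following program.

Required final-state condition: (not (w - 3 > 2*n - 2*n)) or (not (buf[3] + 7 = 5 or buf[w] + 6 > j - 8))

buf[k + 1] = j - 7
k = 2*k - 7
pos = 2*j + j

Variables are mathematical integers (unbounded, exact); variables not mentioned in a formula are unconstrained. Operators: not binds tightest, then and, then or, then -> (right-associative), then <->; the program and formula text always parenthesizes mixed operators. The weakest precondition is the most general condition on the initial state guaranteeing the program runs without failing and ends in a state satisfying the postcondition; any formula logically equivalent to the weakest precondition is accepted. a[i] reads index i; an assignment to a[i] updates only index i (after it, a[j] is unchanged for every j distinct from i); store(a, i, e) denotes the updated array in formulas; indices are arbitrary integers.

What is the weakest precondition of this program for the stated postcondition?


Working backward. After the program, the postcondition (not (w - 3 > 2*n - 2*n)) or (not (buf[3] + 7 = 5 or buf[w] + 6 > j - 8)) must hold; in canonical form it is (not (w > 3)) or (not (buf[3] = -2 or buf[w] > j - 14)).
Before pos := 2*j + j: (not (w > 3)) or (not (buf[3] = -2 or buf[w] > j - 14))
Before k := 2*k - 7: (not (w > 3)) or (not (buf[3] = -2 or buf[w] > j - 14))
Before buf[k + 1] := j - 7: (not (w > 3)) or (not (store(buf, k + 1, j - 7)[3] = -2 or store(buf, k + 1, j - 7)[w] > j - 14))
Answer: WP = (not (w > 3)) or (not (store(buf, k + 1, j - 7)[3] = -2 or store(buf, k + 1, j - 7)[w] > j - 14))


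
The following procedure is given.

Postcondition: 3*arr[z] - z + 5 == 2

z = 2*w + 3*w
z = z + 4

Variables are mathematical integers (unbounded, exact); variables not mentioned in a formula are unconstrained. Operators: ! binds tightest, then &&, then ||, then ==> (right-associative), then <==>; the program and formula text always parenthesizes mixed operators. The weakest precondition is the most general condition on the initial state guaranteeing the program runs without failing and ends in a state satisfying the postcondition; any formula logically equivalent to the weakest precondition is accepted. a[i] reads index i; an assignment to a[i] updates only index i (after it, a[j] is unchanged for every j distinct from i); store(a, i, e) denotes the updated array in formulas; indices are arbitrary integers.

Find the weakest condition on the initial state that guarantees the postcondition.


Working backward. After the program, the postcondition 3*arr[z] - z + 5 == 2 must hold; in canonical form it is 3*arr[z] == z - 3.
Before z := z + 4: 3*arr[z + 4] == z + 1
Before z := 2*w + 3*w: 3*arr[5*w + 4] == 5*w + 1
Answer: WP = 3*arr[5*w + 4] == 5*w + 1


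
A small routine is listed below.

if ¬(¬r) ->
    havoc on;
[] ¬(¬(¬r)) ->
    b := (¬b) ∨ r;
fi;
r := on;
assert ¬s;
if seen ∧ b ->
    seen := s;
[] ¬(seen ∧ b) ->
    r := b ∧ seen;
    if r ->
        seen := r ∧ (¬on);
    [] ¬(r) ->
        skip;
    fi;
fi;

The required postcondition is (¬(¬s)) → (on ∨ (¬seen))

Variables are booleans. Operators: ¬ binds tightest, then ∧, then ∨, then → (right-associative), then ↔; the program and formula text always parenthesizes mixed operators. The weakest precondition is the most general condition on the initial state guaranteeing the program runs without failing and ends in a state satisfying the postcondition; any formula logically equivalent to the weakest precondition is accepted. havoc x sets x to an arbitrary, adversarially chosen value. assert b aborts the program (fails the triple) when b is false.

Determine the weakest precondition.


Working backward. After the program, the postcondition (¬(¬s)) → (on ∨ (¬seen)) must hold; in canonical form it is s → (on ∨ (¬seen)).
Then branch requires s → (on ∨ (¬s)); else branch requires ((b ∧ seen) → (s → (on ∨ (¬(b ∧ seen ∧ (¬on)))))) ∧ ((¬(b ∧ seen)) → (s → (on ∨ (¬seen)))).
Before the if: ((seen ∧ b) → (s → (on ∨ (¬s)))) ∧ ((¬(seen ∧ b)) → (((b ∧ seen) → (s → (on ∨ (¬(b ∧ seen ∧ (¬on)))))) ∧ ((¬(b ∧ seen)) → (s → (on ∨ (¬seen))))))
Before assert ¬s: (¬s) ∧ ((seen ∧ b) → (s → (on ∨ (¬s)))) ∧ ((¬(seen ∧ b)) → (((b ∧ seen) → (s → (on ∨ (¬(b ∧ seen ∧ (¬on)))))) ∧ ((¬(b ∧ seen)) → (s → (on ∨ (¬seen))))))
Before r := on: (¬s) ∧ ((seen ∧ b) → (s → (on ∨ (¬s)))) ∧ ((¬(seen ∧ b)) → (((b ∧ seen) → (s → (on ∨ (¬(b ∧ seen ∧ (¬on)))))) ∧ ((¬(b ∧ seen)) → (s → (on ∨ (¬seen))))))
Then branch requires (¬s) ∧ ((seen ∧ b) → (s → (¬s))) ∧ ((¬(seen ∧ b)) → (((b ∧ seen) → (s → (¬(b ∧ seen)))) ∧ ((¬(b ∧ seen)) → (s → (¬seen))))); else branch requires (¬s) ∧ ((seen ∧ ((¬b) ∨ r)) → (s → (on ∨ (¬s)))) ∧ ((¬(seen ∧ ((¬b) ∨ r))) → (((((¬b) ∨ r) ∧ seen) → (s → (on ∨ (¬(((¬b) ∨ r) ∧ seen ∧ (¬on)))))) ∧ ((¬(((¬b) ∨ r) ∧ seen)) → (s → (on ∨ (¬seen)))))).
Before the if: (r → ((¬s) ∧ ((seen ∧ b) → (s → (¬s))) ∧ ((¬(seen ∧ b)) → (((b ∧ seen) → (s → (¬(b ∧ seen)))) ∧ ((¬(b ∧ seen)) → (s → (¬seen))))))) ∧ ((¬r) → ((¬s) ∧ ((seen ∧ ((¬b) ∨ r)) → (s → (on ∨ (¬s)))) ∧ ((¬(seen ∧ ((¬b) ∨ r))) → (((((¬b) ∨ r) ∧ seen) → (s → (on ∨ (¬(((¬b) ∨ r) ∧ seen ∧ (¬on)))))) ∧ ((¬(((¬b) ∨ r) ∧ seen)) → (s → (on ∨ (¬seen))))))))
Answer: WP = (r → ((¬s) ∧ ((seen ∧ b) → (s → (¬s))) ∧ ((¬(seen ∧ b)) → (((b ∧ seen) → (s → (¬(b ∧ seen)))) ∧ ((¬(b ∧ seen)) → (s → (¬seen))))))) ∧ ((¬r) → ((¬s) ∧ ((seen ∧ ((¬b) ∨ r)) → (s → (on ∨ (¬s)))) ∧ ((¬(seen ∧ ((¬b) ∨ r))) → (((((¬b) ∨ r) ∧ seen) → (s → (on ∨ (¬(((¬b) ∨ r) ∧ seen ∧ (¬on)))))) ∧ ((¬(((¬b) ∨ r) ∧ seen)) → (s → (on ∨ (¬seen))))))))


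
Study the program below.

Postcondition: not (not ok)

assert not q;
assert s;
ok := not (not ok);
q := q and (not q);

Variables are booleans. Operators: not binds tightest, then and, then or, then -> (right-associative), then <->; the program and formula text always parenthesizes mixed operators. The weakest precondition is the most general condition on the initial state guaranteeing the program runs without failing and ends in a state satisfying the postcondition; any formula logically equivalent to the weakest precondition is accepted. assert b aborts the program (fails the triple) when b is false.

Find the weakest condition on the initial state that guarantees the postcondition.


Working backward. After the program, the postcondition not (not ok) must hold; in canonical form it is ok.
Before q := q and (not q): ok
Before ok := not (not ok): ok
Before assert s: s and ok
Before assert not q: (not q) and s and ok
Answer: WP = (not q) and s and ok


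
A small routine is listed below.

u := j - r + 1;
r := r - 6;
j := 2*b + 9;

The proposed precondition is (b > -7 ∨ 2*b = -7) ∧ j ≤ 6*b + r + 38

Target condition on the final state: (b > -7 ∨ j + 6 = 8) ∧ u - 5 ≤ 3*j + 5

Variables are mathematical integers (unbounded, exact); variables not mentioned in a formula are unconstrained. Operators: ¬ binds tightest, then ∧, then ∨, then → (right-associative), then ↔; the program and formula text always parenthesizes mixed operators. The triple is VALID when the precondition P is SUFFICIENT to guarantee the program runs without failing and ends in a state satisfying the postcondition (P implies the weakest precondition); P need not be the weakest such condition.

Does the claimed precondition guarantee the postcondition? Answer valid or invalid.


Working backward. After the program, the postcondition (b > -7 ∨ j + 6 = 8) ∧ u - 5 ≤ 3*j + 5 must hold; in canonical form it is (b > -7 ∨ j = 2) ∧ u ≤ 3*j + 10.
Before j := 2*b + 9: (b > -7 ∨ 2*b = -7) ∧ u ≤ 6*b + 37
Before r := r - 6: (b > -7 ∨ 2*b = -7) ∧ u ≤ 6*b + 37
Before u := j - r + 1: (b > -7 ∨ 2*b = -7) ∧ j ≤ 6*b + r + 36
The weakest precondition is (b > -7 ∨ 2*b = -7) ∧ j ≤ 6*b + r + 36.
Check whether (b > -7 ∨ 2*b = -7) ∧ j ≤ 6*b + r + 38 implies it.
Countermodel: at the initial state b = -6, j = 1, r = 0, the precondition holds but the weakest precondition fails.
Answer: invalid


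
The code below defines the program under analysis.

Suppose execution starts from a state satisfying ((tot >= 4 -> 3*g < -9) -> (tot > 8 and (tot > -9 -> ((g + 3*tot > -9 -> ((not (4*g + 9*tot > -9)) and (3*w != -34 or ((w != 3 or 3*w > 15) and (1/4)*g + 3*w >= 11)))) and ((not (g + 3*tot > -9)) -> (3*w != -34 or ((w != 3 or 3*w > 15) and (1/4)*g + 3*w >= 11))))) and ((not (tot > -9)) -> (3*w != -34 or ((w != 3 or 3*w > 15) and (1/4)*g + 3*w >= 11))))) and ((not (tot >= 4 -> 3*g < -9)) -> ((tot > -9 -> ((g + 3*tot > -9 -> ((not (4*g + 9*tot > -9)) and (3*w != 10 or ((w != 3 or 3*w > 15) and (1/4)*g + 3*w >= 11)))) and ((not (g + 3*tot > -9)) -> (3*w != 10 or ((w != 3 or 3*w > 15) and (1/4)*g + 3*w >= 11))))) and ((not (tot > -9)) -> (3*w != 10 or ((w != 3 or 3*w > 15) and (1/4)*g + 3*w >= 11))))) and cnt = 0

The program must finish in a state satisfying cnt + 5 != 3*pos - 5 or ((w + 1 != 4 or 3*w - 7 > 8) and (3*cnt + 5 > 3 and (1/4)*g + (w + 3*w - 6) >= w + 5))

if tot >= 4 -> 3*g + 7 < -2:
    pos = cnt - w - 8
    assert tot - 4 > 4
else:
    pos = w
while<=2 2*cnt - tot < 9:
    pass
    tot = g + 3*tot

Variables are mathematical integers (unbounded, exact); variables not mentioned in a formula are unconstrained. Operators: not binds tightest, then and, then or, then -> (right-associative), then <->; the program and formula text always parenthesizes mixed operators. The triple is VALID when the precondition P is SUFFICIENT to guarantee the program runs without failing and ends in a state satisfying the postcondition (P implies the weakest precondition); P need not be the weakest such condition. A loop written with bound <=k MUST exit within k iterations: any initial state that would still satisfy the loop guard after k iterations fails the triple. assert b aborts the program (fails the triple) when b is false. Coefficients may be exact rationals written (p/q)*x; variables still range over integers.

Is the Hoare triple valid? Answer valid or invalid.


Working backward. After the program, the postcondition cnt + 5 != 3*pos - 5 or ((w + 1 != 4 or 3*w - 7 > 8) and (3*cnt + 5 > 3 and (1/4)*g + (w + 3*w - 6) >= w + 5)) must hold; in canonical form it is cnt != 3*pos - 10 or ((w != 3 or 3*w > 15) and 3*cnt > -2 and (1/4)*g + 3*w >= 11).
Before the loop (bound <=2), unroll the exhaustion recursion (WP_0 = exit-now case; WP_j = one more guarded iteration, up to j = 2):
  WP_0: (not (2*cnt < tot + 9)) and (cnt != 3*pos - 10 or ((w != 3 or 3*w > 15) and 3*cnt > -2 and (1/4)*g + 3*w >= 11))
  WP_1: (2*cnt < tot + 9 -> ((not (2*cnt < g + 3*tot + 9)) and (cnt != 3*pos - 10 or ((w != 3 or 3*w > 15) and 3*cnt > -2 and (1/4)*g + 3*w >= 11)))) and ((not (2*cnt < tot + 9)) -> (cnt != 3*pos - 10 or ((w != 3 or 3*w > 15) and 3*cnt > -2 and (1/4)*g + 3*w >= 11)))
  WP_2: (2*cnt < tot + 9 -> ((2*cnt < g + 3*tot + 9 -> ((not (2*cnt < 4*g + 9*tot + 9)) and (cnt != 3*pos - 10 or ((w != 3 or 3*w > 15) and 3*cnt > -2 and (1/4)*g + 3*w >= 11)))) and ((not (2*cnt < g + 3*tot + 9)) -> (cnt != 3*pos - 10 or ((w != 3 or 3*w > 15) and 3*cnt > -2 and (1/4)*g + 3*w >= 11))))) and ((not (2*cnt < tot + 9)) -> (cnt != 3*pos - 10 or ((w != 3 or 3*w > 15) and 3*cnt > -2 and (1/4)*g + 3*w >= 11)))
So before the loop: (2*cnt < tot + 9 -> ((2*cnt < g + 3*tot + 9 -> ((not (2*cnt < 4*g + 9*tot + 9)) and (cnt != 3*pos - 10 or ((w != 3 or 3*w > 15) and 3*cnt > -2 and (1/4)*g + 3*w >= 11)))) and ((not (2*cnt < g + 3*tot + 9)) -> (cnt != 3*pos - 10 or ((w != 3 or 3*w > 15) and 3*cnt > -2 and (1/4)*g + 3*w >= 11))))) and ((not (2*cnt < tot + 9)) -> (cnt != 3*pos - 10 or ((w != 3 or 3*w > 15) and 3*cnt > -2 and (1/4)*g + 3*w >= 11)))
Then branch requires tot > 8 and (2*cnt < tot + 9 -> ((2*cnt < g + 3*tot + 9 -> ((not (2*cnt < 4*g + 9*tot + 9)) and (3*w != 2*cnt - 34 or ((w != 3 or 3*w > 15) and 3*cnt > -2 and (1/4)*g + 3*w >= 11)))) and ((not (2*cnt < g + 3*tot + 9)) -> (3*w != 2*cnt - 34 or ((w != 3 or 3*w > 15) and 3*cnt > -2 and (1/4)*g + 3*w >= 11))))) and ((not (2*cnt < tot + 9)) -> (3*w != 2*cnt - 34 or ((w != 3 or 3*w > 15) and 3*cnt > -2 and (1/4)*g + 3*w >= 11))); else branch requires (2*cnt < tot + 9 -> ((2*cnt < g + 3*tot + 9 -> ((not (2*cnt < 4*g + 9*tot + 9)) and (cnt != 3*w - 10 or ((w != 3 or 3*w > 15) and 3*cnt > -2 and (1/4)*g + 3*w >= 11)))) and ((not (2*cnt < g + 3*tot + 9)) -> (cnt != 3*w - 10 or ((w != 3 or 3*w > 15) and 3*cnt > -2 and (1/4)*g + 3*w >= 11))))) and ((not (2*cnt < tot + 9)) -> (cnt != 3*w - 10 or ((w != 3 or 3*w > 15) and 3*cnt > -2 and (1/4)*g + 3*w >= 11))).
Before the if: ((tot >= 4 -> 3*g < -9) -> (tot > 8 and (2*cnt < tot + 9 -> ((2*cnt < g + 3*tot + 9 -> ((not (2*cnt < 4*g + 9*tot + 9)) and (3*w != 2*cnt - 34 or ((w != 3 or 3*w > 15) and 3*cnt > -2 and (1/4)*g + 3*w >= 11)))) and ((not (2*cnt < g + 3*tot + 9)) -> (3*w != 2*cnt - 34 or ((w != 3 or 3*w > 15) and 3*cnt > -2 and (1/4)*g + 3*w >= 11))))) and ((not (2*cnt < tot + 9)) -> (3*w != 2*cnt - 34 or ((w != 3 or 3*w > 15) and 3*cnt > -2 and (1/4)*g + 3*w >= 11))))) and ((not (tot >= 4 -> 3*g < -9)) -> ((2*cnt < tot + 9 -> ((2*cnt < g + 3*tot + 9 -> ((not (2*cnt < 4*g + 9*tot + 9)) and (cnt != 3*w - 10 or ((w != 3 or 3*w > 15) and 3*cnt > -2 and (1/4)*g + 3*w >= 11)))) and ((not (2*cnt < g + 3*tot + 9)) -> (cnt != 3*w - 10 or ((w != 3 or 3*w > 15) and 3*cnt > -2 and (1/4)*g + 3*w >= 11))))) and ((not (2*cnt < tot + 9)) -> (cnt != 3*w - 10 or ((w != 3 or 3*w > 15) and 3*cnt > -2 and (1/4)*g + 3*w >= 11)))))
The weakest precondition is ((tot >= 4 -> 3*g < -9) -> (tot > 8 and (2*cnt < tot + 9 -> ((2*cnt < g + 3*tot + 9 -> ((not (2*cnt < 4*g + 9*tot + 9)) and (3*w != 2*cnt - 34 or ((w != 3 or 3*w > 15) and 3*cnt > -2 and (1/4)*g + 3*w >= 11)))) and ((not (2*cnt < g + 3*tot + 9)) -> (3*w != 2*cnt - 34 or ((w != 3 or 3*w > 15) and 3*cnt > -2 and (1/4)*g + 3*w >= 11))))) and ((not (2*cnt < tot + 9)) -> (3*w != 2*cnt - 34 or ((w != 3 or 3*w > 15) and 3*cnt > -2 and (1/4)*g + 3*w >= 11))))) and ((not (tot >= 4 -> 3*g < -9)) -> ((2*cnt < tot + 9 -> ((2*cnt < g + 3*tot + 9 -> ((not (2*cnt < 4*g + 9*tot + 9)) and (cnt != 3*w - 10 or ((w != 3 or 3*w > 15) and 3*cnt > -2 and (1/4)*g + 3*w >= 11)))) and ((not (2*cnt < g + 3*tot + 9)) -> (cnt != 3*w - 10 or ((w != 3 or 3*w > 15) and 3*cnt > -2 and (1/4)*g + 3*w >= 11))))) and ((not (2*cnt < tot + 9)) -> (cnt != 3*w - 10 or ((w != 3 or 3*w > 15) and 3*cnt > -2 and (1/4)*g + 3*w >= 11))))).
Check whether ((tot >= 4 -> 3*g < -9) -> (tot > 8 and (tot > -9 -> ((g + 3*tot > -9 -> ((not (4*g + 9*tot > -9)) and (3*w != -34 or ((w != 3 or 3*w > 15) and (1/4)*g + 3*w >= 11)))) and ((not (g + 3*tot > -9)) -> (3*w != -34 or ((w != 3 or 3*w > 15) and (1/4)*g + 3*w >= 11))))) and ((not (tot > -9)) -> (3*w != -34 or ((w != 3 or 3*w > 15) and (1/4)*g + 3*w >= 11))))) and ((not (tot >= 4 -> 3*g < -9)) -> ((tot > -9 -> ((g + 3*tot > -9 -> ((not (4*g + 9*tot > -9)) and (3*w != 10 or ((w != 3 or 3*w > 15) and (1/4)*g + 3*w >= 11)))) and ((not (g + 3*tot > -9)) -> (3*w != 10 or ((w != 3 or 3*w > 15) and (1/4)*g + 3*w >= 11))))) and ((not (tot > -9)) -> (3*w != 10 or ((w != 3 or 3*w > 15) and (1/4)*g + 3*w >= 11))))) and cnt = 0 implies it.
Every state satisfying the precondition satisfies the weakest precondition: the implication holds.
Answer: valid


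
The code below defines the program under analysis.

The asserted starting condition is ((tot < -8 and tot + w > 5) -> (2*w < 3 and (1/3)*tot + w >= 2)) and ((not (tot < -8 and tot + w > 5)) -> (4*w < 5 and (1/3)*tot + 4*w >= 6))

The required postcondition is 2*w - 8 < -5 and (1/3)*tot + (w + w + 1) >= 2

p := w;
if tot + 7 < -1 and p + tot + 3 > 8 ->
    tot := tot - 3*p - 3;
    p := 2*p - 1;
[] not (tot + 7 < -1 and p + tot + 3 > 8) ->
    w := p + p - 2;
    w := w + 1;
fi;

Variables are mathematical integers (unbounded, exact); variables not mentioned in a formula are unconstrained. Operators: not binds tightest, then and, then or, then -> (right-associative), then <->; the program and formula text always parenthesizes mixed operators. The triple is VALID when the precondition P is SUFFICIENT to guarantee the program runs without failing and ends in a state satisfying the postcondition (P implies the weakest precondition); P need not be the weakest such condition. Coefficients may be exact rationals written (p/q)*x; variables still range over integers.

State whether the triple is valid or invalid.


Working backward. After the program, the postcondition 2*w - 8 < -5 and (1/3)*tot + (w + w + 1) >= 2 must hold; in canonical form it is 2*w < 3 and (1/3)*tot + 2*w >= 1.
Then branch requires 2*w < 3 and (1/3)*tot + 2*w >= p + 2; else branch requires 4*p < 5 and 4*p + (1/3)*tot >= 3.
Before the if: ((tot < -8 and p + tot > 5) -> (2*w < 3 and (1/3)*tot + 2*w >= p + 2)) and ((not (tot < -8 and p + tot > 5)) -> (4*p < 5 and 4*p + (1/3)*tot >= 3))
Before p := w: ((tot < -8 and tot + w > 5) -> (2*w < 3 and (1/3)*tot + w >= 2)) and ((not (tot < -8 and tot + w > 5)) -> (4*w < 5 and (1/3)*tot + 4*w >= 3))
The weakest precondition is ((tot < -8 and tot + w > 5) -> (2*w < 3 and (1/3)*tot + w >= 2)) and ((not (tot < -8 and tot + w > 5)) -> (4*w < 5 and (1/3)*tot + 4*w >= 3)).
Check whether ((tot < -8 and tot + w > 5) -> (2*w < 3 and (1/3)*tot + w >= 2)) and ((not (tot < -8 and tot + w > 5)) -> (4*w < 5 and (1/3)*tot + 4*w >= 6)) implies it.
Every state satisfying the precondition satisfies the weakest precondition: the implication holds.
Answer: valid


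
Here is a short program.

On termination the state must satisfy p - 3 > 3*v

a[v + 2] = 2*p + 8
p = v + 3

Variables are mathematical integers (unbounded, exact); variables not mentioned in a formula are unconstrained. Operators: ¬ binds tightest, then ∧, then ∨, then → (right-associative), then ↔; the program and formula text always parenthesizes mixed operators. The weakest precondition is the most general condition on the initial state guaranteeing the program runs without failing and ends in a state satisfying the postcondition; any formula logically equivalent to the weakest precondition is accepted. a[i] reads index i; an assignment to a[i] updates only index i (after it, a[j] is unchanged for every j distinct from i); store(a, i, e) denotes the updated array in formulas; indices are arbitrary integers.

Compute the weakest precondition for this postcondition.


Working backward. After the program, the postcondition p - 3 > 3*v must hold; in canonical form it is p > 3*v + 3.
Before p := v + 3: 2*v < 0
Before a[v + 2] := 2*p + 8: 2*v < 0
Answer: WP = 2*v < 0


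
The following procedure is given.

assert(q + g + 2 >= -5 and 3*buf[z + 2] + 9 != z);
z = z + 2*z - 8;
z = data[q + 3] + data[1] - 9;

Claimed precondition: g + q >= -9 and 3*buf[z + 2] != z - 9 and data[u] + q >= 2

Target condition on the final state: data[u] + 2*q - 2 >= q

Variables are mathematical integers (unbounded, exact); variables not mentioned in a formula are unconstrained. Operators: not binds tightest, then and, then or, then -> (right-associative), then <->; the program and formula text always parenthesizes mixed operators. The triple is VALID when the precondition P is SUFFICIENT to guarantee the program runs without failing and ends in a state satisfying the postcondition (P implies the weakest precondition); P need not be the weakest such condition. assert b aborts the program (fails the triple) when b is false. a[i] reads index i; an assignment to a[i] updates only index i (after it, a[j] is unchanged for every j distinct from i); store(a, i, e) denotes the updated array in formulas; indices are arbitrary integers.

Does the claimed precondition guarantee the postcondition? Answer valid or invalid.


Working backward. After the program, the postcondition data[u] + 2*q - 2 >= q must hold; in canonical form it is data[u] + q >= 2.
Before z := data[q + 3] + data[1] - 9: data[u] + q >= 2
Before z := z + 2*z - 8: data[u] + q >= 2
Before assert q + g + 2 >= -5 and 3*buf[z + 2] + 9 != z: g + q >= -7 and 3*buf[z + 2] != z - 9 and data[u] + q >= 2
The weakest precondition is g + q >= -7 and 3*buf[z + 2] != z - 9 and data[u] + q >= 2.
Check whether g + q >= -9 and 3*buf[z + 2] != z - 9 and data[u] + q >= 2 implies it.
Countermodel: at the initial state buf = {[0] = 0, [12] = 0, elsewhere 0}, data = {[0] = 2, [12] = 2, elsewhere 2}, g = -8, q = 0, u = 0, z = 10, the precondition holds but the weakest precondition fails.
Answer: invalid


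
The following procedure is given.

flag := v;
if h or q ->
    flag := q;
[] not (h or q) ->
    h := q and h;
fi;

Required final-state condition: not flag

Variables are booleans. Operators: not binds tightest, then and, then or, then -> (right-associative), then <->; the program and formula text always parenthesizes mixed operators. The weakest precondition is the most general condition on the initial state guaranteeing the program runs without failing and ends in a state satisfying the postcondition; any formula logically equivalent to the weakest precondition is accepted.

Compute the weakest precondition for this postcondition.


Working backward. After the program, not flag must hold.
Then branch requires not q; else branch requires not flag.
Before the if: ((h or q) -> (not q)) and ((not (h or q)) -> (not flag))
Before flag := v: ((h or q) -> (not q)) and ((not (h or q)) -> (not v))
Answer: WP = ((h or q) -> (not q)) and ((not (h or q)) -> (not v))


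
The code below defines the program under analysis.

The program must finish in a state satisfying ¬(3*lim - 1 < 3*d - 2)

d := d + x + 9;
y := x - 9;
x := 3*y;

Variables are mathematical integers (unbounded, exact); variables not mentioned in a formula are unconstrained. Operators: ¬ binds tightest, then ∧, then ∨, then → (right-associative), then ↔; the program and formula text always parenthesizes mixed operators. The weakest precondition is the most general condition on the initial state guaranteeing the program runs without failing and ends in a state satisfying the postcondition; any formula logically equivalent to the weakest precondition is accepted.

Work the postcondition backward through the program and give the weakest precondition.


Working backward. After the program, the postcondition ¬(3*lim - 1 < 3*d - 2) must hold; in canonical form it is ¬(3*lim < 3*d - 1).
Before x := 3*y: ¬(3*lim < 3*d - 1)
Before y := x - 9: ¬(3*lim < 3*d - 1)
Before d := d + x + 9: ¬(3*lim < 3*d + 3*x + 26)
Answer: WP = ¬(3*lim < 3*d + 3*x + 26)


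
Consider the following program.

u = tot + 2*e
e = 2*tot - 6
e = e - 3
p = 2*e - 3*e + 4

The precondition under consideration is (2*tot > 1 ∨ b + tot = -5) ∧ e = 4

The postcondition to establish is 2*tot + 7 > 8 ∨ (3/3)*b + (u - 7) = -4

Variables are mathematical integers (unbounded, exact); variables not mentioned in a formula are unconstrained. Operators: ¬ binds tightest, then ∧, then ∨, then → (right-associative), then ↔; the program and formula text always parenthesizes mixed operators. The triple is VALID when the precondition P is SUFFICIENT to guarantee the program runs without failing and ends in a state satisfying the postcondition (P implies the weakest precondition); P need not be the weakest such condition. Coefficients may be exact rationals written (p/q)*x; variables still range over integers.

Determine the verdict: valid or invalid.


Working backward. After the program, the postcondition 2*tot + 7 > 8 ∨ (3/3)*b + (u - 7) = -4 must hold; in canonical form it is 2*tot > 1 ∨ b + u = 3.
Before p := 2*e - 3*e + 4: 2*tot > 1 ∨ b + u = 3
Before e := e - 3: 2*tot > 1 ∨ b + u = 3
Before e := 2*tot - 6: 2*tot > 1 ∨ b + u = 3
Before u := tot + 2*e: 2*tot > 1 ∨ b + 2*e + tot = 3
The weakest precondition is 2*tot > 1 ∨ b + 2*e + tot = 3.
Check whether (2*tot > 1 ∨ b + tot = -5) ∧ e = 4 implies it.
Every state satisfying the precondition satisfies the weakest precondition: the implication holds.
Answer: valid


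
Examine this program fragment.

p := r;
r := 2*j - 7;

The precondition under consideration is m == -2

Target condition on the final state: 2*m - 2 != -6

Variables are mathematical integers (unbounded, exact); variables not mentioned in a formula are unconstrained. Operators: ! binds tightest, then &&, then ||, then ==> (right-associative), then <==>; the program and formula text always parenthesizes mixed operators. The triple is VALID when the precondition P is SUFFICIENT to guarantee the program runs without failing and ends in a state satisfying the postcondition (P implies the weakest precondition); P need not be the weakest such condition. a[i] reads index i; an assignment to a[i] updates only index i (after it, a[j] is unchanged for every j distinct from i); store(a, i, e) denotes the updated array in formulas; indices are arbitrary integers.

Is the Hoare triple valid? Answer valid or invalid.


Working backward. After the program, the postcondition 2*m - 2 != -6 must hold; in canonical form it is 2*m != -4.
Before r := 2*j - 7: 2*m != -4
Before p := r: 2*m != -4
The weakest precondition is 2*m != -4.
Check whether m == -2 implies it.
Countermodel: at the initial state m = -2, the precondition holds but the weakest precondition fails.
Answer: invalid


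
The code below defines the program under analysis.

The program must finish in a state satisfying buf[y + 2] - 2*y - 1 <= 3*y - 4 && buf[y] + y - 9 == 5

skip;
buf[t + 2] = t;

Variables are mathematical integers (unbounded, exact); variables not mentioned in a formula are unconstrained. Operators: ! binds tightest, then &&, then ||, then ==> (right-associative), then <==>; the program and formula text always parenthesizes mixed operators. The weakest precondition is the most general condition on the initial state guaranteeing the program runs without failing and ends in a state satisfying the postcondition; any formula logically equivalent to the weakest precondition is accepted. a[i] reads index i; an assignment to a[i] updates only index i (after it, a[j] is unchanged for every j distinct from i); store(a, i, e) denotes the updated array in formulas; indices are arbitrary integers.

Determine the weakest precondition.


Working backward. After the program, the postcondition buf[y + 2] - 2*y - 1 <= 3*y - 4 && buf[y] + y - 9 == 5 must hold; in canonical form it is buf[y + 2] <= 5*y - 3 && buf[y] + y == 14.
Before buf[t + 2] := t: store(buf, t + 2, t)[y + 2] <= 5*y - 3 && store(buf, t + 2, t)[y] + y == 14
Before skip: store(buf, t + 2, t)[y + 2] <= 5*y - 3 && store(buf, t + 2, t)[y] + y == 14
Answer: WP = store(buf, t + 2, t)[y + 2] <= 5*y - 3 && store(buf, t + 2, t)[y] + y == 14


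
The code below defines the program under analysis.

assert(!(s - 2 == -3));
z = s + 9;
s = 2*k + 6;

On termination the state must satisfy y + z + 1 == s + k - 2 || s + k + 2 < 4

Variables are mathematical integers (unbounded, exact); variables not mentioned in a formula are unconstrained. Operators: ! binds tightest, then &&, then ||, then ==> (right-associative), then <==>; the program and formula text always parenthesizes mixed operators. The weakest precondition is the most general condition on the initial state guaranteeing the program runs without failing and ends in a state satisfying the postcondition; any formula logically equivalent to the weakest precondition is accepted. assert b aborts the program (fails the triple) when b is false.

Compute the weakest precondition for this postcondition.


Working backward. After the program, the postcondition y + z + 1 == s + k - 2 || s + k + 2 < 4 must hold; in canonical form it is y + z == k + s - 3 || k + s < 2.
Before s := 2*k + 6: y + z == 3*k + 3 || 3*k < -4
Before z := s + 9: s + y == 3*k - 6 || 3*k < -4
Before assert !(s - 2 == -3): (!(s == -1)) && (s + y == 3*k - 6 || 3*k < -4)
Answer: WP = (!(s == -1)) && (s + y == 3*k - 6 || 3*k < -4)


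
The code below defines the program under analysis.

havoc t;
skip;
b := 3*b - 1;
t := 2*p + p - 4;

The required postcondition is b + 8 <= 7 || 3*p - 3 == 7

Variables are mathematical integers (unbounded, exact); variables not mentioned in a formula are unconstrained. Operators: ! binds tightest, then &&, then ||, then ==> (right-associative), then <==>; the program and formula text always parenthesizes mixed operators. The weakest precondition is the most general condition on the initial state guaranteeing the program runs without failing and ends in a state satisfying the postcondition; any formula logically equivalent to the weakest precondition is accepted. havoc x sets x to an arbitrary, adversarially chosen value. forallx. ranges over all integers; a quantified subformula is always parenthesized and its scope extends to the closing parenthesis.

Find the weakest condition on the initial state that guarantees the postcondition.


Working backward. After the program, the postcondition b + 8 <= 7 || 3*p - 3 == 7 must hold; in canonical form it is b <= -1 || 3*p == 10.
Before t := 2*p + p - 4: b <= -1 || 3*p == 10
Before b := 3*b - 1: 3*b <= 0 || 3*p == 10
Before skip: 3*b <= 0 || 3*p == 10
Before havoc t: 3*b <= 0 || 3*p == 10
Answer: WP = 3*b <= 0 || 3*p == 10


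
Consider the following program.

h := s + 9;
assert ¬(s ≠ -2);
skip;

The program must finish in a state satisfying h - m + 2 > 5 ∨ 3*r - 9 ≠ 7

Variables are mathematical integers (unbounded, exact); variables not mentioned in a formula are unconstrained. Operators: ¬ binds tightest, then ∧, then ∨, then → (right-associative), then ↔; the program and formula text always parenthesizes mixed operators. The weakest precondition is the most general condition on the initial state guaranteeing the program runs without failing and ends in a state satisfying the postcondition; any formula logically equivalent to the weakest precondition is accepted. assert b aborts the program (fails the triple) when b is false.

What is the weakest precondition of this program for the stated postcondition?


Working backward. After the program, the postcondition h - m + 2 > 5 ∨ 3*r - 9 ≠ 7 must hold; in canonical form it is h > m + 3 ∨ 3*r ≠ 16.
Before skip: h > m + 3 ∨ 3*r ≠ 16
Before assert ¬(s ≠ -2): (¬(s ≠ -2)) ∧ (h > m + 3 ∨ 3*r ≠ 16)
Before h := s + 9: (¬(s ≠ -2)) ∧ (s > m - 6 ∨ 3*r ≠ 16)
Answer: WP = (¬(s ≠ -2)) ∧ (s > m - 6 ∨ 3*r ≠ 16)


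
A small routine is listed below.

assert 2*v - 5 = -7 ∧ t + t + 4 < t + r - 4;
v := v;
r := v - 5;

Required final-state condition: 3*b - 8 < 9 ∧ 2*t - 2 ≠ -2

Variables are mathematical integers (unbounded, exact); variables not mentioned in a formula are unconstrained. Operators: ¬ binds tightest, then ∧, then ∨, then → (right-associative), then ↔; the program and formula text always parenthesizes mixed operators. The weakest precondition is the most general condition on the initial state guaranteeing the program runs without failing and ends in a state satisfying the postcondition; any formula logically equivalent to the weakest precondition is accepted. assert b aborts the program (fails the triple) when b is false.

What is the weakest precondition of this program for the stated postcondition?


Working backward. After the program, the postcondition 3*b - 8 < 9 ∧ 2*t - 2 ≠ -2 must hold; in canonical form it is 3*b < 17 ∧ 2*t ≠ 0.
Before r := v - 5: 3*b < 17 ∧ 2*t ≠ 0
Before v := v: 3*b < 17 ∧ 2*t ≠ 0
Before assert 2*v - 5 = -7 ∧ t + t + 4 < t + r - 4: 2*v = -2 ∧ t < r - 8 ∧ 3*b < 17 ∧ 2*t ≠ 0
Answer: WP = 2*v = -2 ∧ t < r - 8 ∧ 3*b < 17 ∧ 2*t ≠ 0


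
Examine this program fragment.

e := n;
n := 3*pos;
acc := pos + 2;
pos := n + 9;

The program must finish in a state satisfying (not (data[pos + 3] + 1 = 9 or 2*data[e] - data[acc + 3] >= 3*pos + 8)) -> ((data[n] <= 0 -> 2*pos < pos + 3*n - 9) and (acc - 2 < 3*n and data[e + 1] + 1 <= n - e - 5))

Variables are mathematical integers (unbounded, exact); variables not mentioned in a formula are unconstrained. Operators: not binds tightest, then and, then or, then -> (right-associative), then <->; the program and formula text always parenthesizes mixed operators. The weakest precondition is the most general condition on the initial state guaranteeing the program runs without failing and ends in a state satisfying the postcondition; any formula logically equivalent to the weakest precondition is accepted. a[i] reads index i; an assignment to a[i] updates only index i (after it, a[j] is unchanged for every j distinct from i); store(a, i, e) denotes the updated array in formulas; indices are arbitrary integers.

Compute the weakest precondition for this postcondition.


Working backward. After the program, the postcondition (not (data[pos + 3] + 1 = 9 or 2*data[e] - data[acc + 3] >= 3*pos + 8)) -> ((data[n] <= 0 -> 2*pos < pos + 3*n - 9) and (acc - 2 < 3*n and data[e + 1] + 1 <= n - e - 5)) must hold; in canonical form it is (not (data[pos + 3] = 8 or 2*data[e] >= data[acc + 3] + 3*pos + 8)) -> ((data[n] <= 0 -> pos < 3*n - 9) and acc < 3*n + 2 and data[e + 1] + e <= n - 6).
Before pos := n + 9: (not (data[n + 12] = 8 or 2*data[e] >= data[acc + 3] + 3*n + 35)) -> ((data[n] <= 0 -> 2*n > 18) and acc < 3*n + 2 and data[e + 1] + e <= n - 6)
Before acc := pos + 2: (not (data[n + 12] = 8 or 2*data[e] >= data[pos + 5] + 3*n + 35)) -> ((data[n] <= 0 -> 2*n > 18) and pos < 3*n and data[e + 1] + e <= n - 6)
Before n := 3*pos: (not (data[3*pos + 12] = 8 or 2*data[e] >= data[pos + 5] + 9*pos + 35)) -> ((data[3*pos] <= 0 -> 6*pos > 18) and 8*pos > 0 and data[e + 1] + e <= 3*pos - 6)
Before e := n: (not (data[3*pos + 12] = 8 or 2*data[n] >= data[pos + 5] + 9*pos + 35)) -> ((data[3*pos] <= 0 -> 6*pos > 18) and 8*pos > 0 and data[n + 1] + n <= 3*pos - 6)
Answer: WP = (not (data[3*pos + 12] = 8 or 2*data[n] >= data[pos + 5] + 9*pos + 35)) -> ((data[3*pos] <= 0 -> 6*pos > 18) and 8*pos > 0 and data[n + 1] + n <= 3*pos - 6)
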